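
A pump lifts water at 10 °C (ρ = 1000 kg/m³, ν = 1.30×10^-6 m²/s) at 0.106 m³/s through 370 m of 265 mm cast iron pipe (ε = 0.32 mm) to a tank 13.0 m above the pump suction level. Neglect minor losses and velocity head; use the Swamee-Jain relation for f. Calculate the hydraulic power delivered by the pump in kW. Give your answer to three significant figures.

P_hyd ≈ 19.4 kW

V = 4Q/(πD²) = 1.922 m/s; Re = 3.92×10^5; ε/D = 0.00121; f = 0.02136
h_f = f(L/D)V²/2g = 5.615 m
Total head H = z + h_f = 13.0 + 5.615 = 18.62 m
P_hyd = ρgQH = 1000·9.81·0.106·18.62 = 19.36 kW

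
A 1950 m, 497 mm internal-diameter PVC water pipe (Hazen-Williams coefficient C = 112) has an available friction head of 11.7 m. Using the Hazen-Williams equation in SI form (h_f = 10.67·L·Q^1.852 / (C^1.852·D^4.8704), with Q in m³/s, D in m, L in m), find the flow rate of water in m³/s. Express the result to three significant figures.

Rearranging: Q = [h_f·C^1.852·D^4.8704 / (10.67·L)]^(1/1.852)
Q = [11.7·112^1.852·0.497^4.8704 / (10.67·1950)]^0.540 = 0.3132 m³/s

Q ≈ 0.313 m³/s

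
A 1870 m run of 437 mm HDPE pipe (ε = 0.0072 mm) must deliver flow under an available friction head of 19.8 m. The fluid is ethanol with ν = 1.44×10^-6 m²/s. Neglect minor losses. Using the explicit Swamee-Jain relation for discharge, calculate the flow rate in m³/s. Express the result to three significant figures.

Swamee-Jain (Type II): Q = -0.965·√(gD⁵h_f/L)·ln[ε/(3.7D) + √(3.17ν²L/(gD³h_f))]
√(gD⁵h_f/L) = √(9.81·0.437⁵·19.8/1870) = 0.04069
ε/(3.7D) = 4.45×10^-6; √(3.17ν²L/(gD³h_f)) = 2.75×10^-5
Q = -0.965·0.04069·ln(3.199×10^-5) = 0.4064 m³/s
Check: V = 2.71 m/s, Re = 8.22×10^5, f = 0.01235, h_f = 19.8 m ≈ 19.8 m ✓

Q ≈ 0.406 m³/s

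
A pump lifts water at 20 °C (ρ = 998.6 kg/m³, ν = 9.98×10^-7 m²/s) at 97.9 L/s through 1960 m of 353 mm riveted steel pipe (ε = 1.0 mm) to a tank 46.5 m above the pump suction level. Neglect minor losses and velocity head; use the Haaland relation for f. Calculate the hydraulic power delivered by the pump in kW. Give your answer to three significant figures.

V = 4Q/(πD²) = 1.000 m/s; Re = 3.54×10^5; ε/D = 0.00283; f = 0.02616
h_f = f(L/D)V²/2g = 7.407 m
Total head H = z + h_f = 46.5 + 7.407 = 53.91 m
P_hyd = ρgQH = 998.6·9.81·0.0979·53.91 = 51.70 kW

P_hyd ≈ 51.7 kW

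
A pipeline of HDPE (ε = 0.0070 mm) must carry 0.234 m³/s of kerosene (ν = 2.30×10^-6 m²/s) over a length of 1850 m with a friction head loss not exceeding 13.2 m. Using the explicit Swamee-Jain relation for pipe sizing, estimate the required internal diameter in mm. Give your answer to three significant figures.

Swamee-Jain (Type III): D = 0.66·[ε^1.25·(LQ²/(gh_f))^4.75 + ν·Q^9.4·(L/(gh_f))^5.2]^0.04
LQ²/(gh_f) = 0.7823; L/(gh_f) = 14.29
Term 1 = ε^1.25·(…)^4.75 = 1.12×10^-7; Term 2 = ν·Q^9.4·(…)^5.2 = 2.74×10^-6
D = 0.66·(1.12×10^-7 + 2.74×10^-6)^0.04 = 0.3961 m = 396 mm
Check: V = 1.90 m/s, Re = 3.27×10^5, f = 0.01436, h_f = 12.3 m ≈ 13.2 m ✓

D ≈ 396 mm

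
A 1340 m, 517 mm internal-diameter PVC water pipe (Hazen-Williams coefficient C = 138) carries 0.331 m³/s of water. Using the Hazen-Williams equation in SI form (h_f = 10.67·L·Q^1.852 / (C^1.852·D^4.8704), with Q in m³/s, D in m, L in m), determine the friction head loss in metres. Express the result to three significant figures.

h_f = 10.67·1340·0.331^1.852 / (138^1.852·0.517^4.8704) = 4.993 m

h_f ≈ 4.99 m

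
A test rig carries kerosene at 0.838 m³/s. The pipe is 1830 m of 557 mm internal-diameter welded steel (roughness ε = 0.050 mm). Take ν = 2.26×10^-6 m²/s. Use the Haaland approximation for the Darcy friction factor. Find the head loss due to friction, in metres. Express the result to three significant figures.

h_f ≈ 26.5 m

V = 4Q/(πD²) = 4·0.838/(π·0.557²) = 3.439 m/s
Re = VD/ν = 3.439·0.557/2.26×10^-6 = 8.48×10^5 → turbulent
ε/D = 0.050/557 = 8.98×10^-5
Haaland: f = 0.01337
h_f = f(L/D)V²/(2g) = 0.01337·(1830/0.557)·3.439²/(2·9.81) = 26.48 m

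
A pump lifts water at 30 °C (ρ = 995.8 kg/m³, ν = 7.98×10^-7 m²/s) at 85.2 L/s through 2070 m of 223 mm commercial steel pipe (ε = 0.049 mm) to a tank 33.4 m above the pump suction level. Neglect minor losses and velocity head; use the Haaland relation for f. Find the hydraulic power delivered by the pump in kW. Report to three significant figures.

P_hyd ≈ 56.4 kW

V = 4Q/(πD²) = 2.181 m/s; Re = 6.10×10^5; ε/D = 2.20×10^-4; f = 0.01525
h_f = f(L/D)V²/2g = 34.33 m
Total head H = z + h_f = 33.4 + 34.33 = 67.73 m
P_hyd = ρgQH = 995.8·9.81·0.0852·67.73 = 56.37 kW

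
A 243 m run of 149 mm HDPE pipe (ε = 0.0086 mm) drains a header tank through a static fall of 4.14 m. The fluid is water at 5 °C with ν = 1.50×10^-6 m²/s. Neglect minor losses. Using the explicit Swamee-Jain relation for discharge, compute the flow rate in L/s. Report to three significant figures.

Swamee-Jain (Type II): Q = -0.965·√(gD⁵h_f/L)·ln[ε/(3.7D) + √(3.17ν²L/(gD³h_f))]
√(gD⁵h_f/L) = √(9.81·0.149⁵·4.14/243) = 0.003503
ε/(3.7D) = 1.56×10^-5; √(3.17ν²L/(gD³h_f)) = 1.14×10^-4
Q = -0.965·0.003503·ln(1.292×10^-4) = 0.03027 m³/s
Check: V = 1.74 m/s, Re = 1.72×10^5, f = 0.01646, h_f = 4.12 m ≈ 4.14 m ✓

Q ≈ 30.3 L/s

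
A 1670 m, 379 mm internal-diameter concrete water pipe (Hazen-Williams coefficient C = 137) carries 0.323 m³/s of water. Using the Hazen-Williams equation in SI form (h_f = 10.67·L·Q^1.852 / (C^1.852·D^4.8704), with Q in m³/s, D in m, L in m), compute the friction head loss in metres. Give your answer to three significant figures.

h_f = 10.67·1670·0.323^1.852 / (137^1.852·0.379^4.8704) = 27.35 m

h_f ≈ 27.3 m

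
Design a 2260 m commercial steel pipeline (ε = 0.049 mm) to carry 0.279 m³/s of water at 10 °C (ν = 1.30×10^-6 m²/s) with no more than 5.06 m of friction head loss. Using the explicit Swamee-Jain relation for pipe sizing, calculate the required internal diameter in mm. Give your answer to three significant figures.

Swamee-Jain (Type III): D = 0.66·[ε^1.25·(LQ²/(gh_f))^4.75 + ν·Q^9.4·(L/(gh_f))^5.2]^0.04
LQ²/(gh_f) = 3.544; L/(gh_f) = 45.53
Term 1 = ε^1.25·(…)^4.75 = 0.00167; Term 2 = ν·Q^9.4·(…)^5.2 = 0.00336
D = 0.66·(0.00167 + 0.00336)^0.04 = 0.5341 m = 534 mm
Check: V = 1.25 m/s, Re = 5.12×10^5, f = 0.01433, h_f = 4.79 m ≈ 5.06 m ✓

D ≈ 534 mm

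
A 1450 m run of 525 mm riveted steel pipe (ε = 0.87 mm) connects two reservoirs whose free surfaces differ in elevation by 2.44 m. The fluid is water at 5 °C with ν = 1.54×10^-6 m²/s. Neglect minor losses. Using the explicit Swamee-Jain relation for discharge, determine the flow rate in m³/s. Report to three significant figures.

Swamee-Jain (Type II): Q = -0.965·√(gD⁵h_f/L)·ln[ε/(3.7D) + √(3.17ν²L/(gD³h_f))]
√(gD⁵h_f/L) = √(9.81·0.525⁵·2.44/1450) = 0.02566
ε/(3.7D) = 4.48×10^-4; √(3.17ν²L/(gD³h_f)) = 5.61×10^-5
Q = -0.965·0.02566·ln(5.040×10^-4) = 0.1880 m³/s
Check: V = 0.869 m/s, Re = 2.96×10^5, f = 0.02314, h_f = 2.46 m ≈ 2.44 m ✓

Q ≈ 0.188 m³/s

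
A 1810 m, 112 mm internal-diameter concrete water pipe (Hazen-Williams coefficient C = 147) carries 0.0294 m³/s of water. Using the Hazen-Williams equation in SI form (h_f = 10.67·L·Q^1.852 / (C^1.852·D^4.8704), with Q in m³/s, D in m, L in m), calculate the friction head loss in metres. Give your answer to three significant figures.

h_f ≈ 116 m

h_f = 10.67·1810·0.0294^1.852 / (147^1.852·0.112^4.8704) = 116.4 m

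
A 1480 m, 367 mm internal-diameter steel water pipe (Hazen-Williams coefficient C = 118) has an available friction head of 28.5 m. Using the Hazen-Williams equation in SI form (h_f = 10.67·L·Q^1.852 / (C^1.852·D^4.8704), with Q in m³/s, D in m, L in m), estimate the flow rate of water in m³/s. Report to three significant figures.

Q ≈ 0.279 m³/s

Rearranging: Q = [h_f·C^1.852·D^4.8704 / (10.67·L)]^(1/1.852)
Q = [28.5·118^1.852·0.367^4.8704 / (10.67·1480)]^0.540 = 0.2790 m³/s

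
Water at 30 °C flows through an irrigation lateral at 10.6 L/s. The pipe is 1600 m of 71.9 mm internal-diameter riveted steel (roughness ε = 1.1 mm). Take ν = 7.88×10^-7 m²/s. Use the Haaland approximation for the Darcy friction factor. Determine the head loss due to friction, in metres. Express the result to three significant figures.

h_f ≈ 342 m

V = 4Q/(πD²) = 4·0.0106/(π·0.0719²) = 2.611 m/s
Re = VD/ν = 2.611·0.0719/7.88×10^-7 = 2.38×10^5 → turbulent
ε/D = 1.1/71.9 = 0.0153
Haaland: f = 0.04428
h_f = f(L/D)V²/(2g) = 0.04428·(1600/0.0719)·2.611²/(2·9.81) = 342.3 m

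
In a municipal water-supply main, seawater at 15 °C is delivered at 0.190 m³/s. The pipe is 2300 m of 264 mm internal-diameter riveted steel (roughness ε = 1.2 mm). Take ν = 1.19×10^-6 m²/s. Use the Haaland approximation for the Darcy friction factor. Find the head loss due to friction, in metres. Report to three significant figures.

h_f ≈ 159 m

V = 4Q/(πD²) = 4·0.190/(π·0.264²) = 3.471 m/s
Re = VD/ν = 3.471·0.264/1.19×10^-6 = 7.70×10^5 → turbulent
ε/D = 1.2/264 = 0.00455
Haaland: f = 0.02969
h_f = f(L/D)V²/(2g) = 0.02969·(2300/0.264)·3.471²/(2·9.81) = 158.8 m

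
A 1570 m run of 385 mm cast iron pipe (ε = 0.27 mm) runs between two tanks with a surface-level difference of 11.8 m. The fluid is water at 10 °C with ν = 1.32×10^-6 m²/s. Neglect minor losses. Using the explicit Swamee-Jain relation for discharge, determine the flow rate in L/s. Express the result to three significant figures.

Swamee-Jain (Type II): Q = -0.965·√(gD⁵h_f/L)·ln[ε/(3.7D) + √(3.17ν²L/(gD³h_f))]
√(gD⁵h_f/L) = √(9.81·0.385⁵·11.8/1570) = 0.02497
ε/(3.7D) = 1.90×10^-4; √(3.17ν²L/(gD³h_f)) = 3.62×10^-5
Q = -0.965·0.02497·ln(2.258×10^-4) = 0.2023 m³/s
Check: V = 1.74 m/s, Re = 5.07×10^5, f = 0.01892, h_f = 11.9 m ≈ 11.8 m ✓

Q ≈ 202 L/s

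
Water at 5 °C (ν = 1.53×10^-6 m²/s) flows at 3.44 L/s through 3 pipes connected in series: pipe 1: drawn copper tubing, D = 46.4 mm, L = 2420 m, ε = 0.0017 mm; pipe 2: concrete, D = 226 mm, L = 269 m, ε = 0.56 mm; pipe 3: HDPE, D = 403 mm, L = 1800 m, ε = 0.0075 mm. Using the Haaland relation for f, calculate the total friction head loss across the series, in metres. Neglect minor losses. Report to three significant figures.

H ≈ 219 m

Pipe 1: V = 2.034 m/s, Re = 6.17×10^4, ε/D = 3.66×10^-5, f = 0.01987, h_1 = f(L/D)V²/2g = 218.7 m
Pipe 2: V = 0.08575 m/s, Re = 1.27×10^4, ε/D = 0.00248, f = 0.03267, h_2 = f(L/D)V²/2g = 0.01458 m
Pipe 3: V = 0.02697 m/s, Re = 7100, ε/D = 1.86×10^-5, f = 0.03402, h_3 = f(L/D)V²/2g = 0.005633 m
Series → Q common, losses add: H = Σh = 218.7 m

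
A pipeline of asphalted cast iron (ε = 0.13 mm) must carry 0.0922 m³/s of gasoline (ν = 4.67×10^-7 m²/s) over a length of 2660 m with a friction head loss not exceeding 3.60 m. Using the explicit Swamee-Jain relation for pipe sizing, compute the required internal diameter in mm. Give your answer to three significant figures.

D ≈ 392 mm

Swamee-Jain (Type III): D = 0.66·[ε^1.25·(LQ²/(gh_f))^4.75 + ν·Q^9.4·(L/(gh_f))^5.2]^0.04
LQ²/(gh_f) = 0.6403; L/(gh_f) = 75.32
Term 1 = ε^1.25·(…)^4.75 = 1.67×10^-6; Term 2 = ν·Q^9.4·(…)^5.2 = 4.99×10^-7
D = 0.66·(1.67×10^-6 + 4.99×10^-7)^0.04 = 0.3917 m = 392 mm
Check: V = 0.765 m/s, Re = 6.42×10^5, f = 0.01637, h_f = 3.32 m ≈ 3.60 m ✓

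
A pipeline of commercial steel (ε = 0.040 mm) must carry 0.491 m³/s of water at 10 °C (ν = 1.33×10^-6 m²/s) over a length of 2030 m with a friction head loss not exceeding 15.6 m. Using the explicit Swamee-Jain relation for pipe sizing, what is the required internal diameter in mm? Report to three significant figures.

D ≈ 514 mm

Swamee-Jain (Type III): D = 0.66·[ε^1.25·(LQ²/(gh_f))^4.75 + ν·Q^9.4·(L/(gh_f))^5.2]^0.04
LQ²/(gh_f) = 3.198; L/(gh_f) = 13.26
Term 1 = ε^1.25·(…)^4.75 = 7.96×10^-4; Term 2 = ν·Q^9.4·(…)^5.2 = 0.00114
D = 0.66·(7.96×10^-4 + 0.00114)^0.04 = 0.5141 m = 514 mm
Check: V = 2.37 m/s, Re = 9.14×10^5, f = 0.01328, h_f = 15.0 m ≈ 15.6 m ✓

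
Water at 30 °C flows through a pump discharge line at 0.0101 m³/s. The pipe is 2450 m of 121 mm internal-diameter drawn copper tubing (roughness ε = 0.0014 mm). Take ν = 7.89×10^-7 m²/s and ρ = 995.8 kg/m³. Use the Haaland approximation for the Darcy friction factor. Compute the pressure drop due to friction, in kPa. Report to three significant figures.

V = 4Q/(πD²) = 4·0.0101/(π·0.121²) = 0.8783 m/s
Re = VD/ν = 0.8783·0.121/7.89×10^-7 = 1.35×10^5 → turbulent
ε/D = 0.0014/121 = 1.16×10^-5
Haaland: f = 0.01682
h_f = f(L/D)V²/(2g) = 0.01682·(2450/0.121)·0.8783²/(2·9.81) = 13.39 m
Δp = ρg·h_f = 995.8·9.81·13.39 = 130.8 kPa

Δp ≈ 131 kPa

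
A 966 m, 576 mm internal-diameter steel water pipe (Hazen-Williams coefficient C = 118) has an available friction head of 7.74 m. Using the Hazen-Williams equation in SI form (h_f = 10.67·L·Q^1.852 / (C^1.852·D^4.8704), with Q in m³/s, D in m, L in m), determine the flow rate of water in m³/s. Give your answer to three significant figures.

Rearranging: Q = [h_f·C^1.852·D^4.8704 / (10.67·L)]^(1/1.852)
Q = [7.74·118^1.852·0.576^4.8704 / (10.67·966)]^0.540 = 0.5686 m³/s

Q ≈ 0.569 m³/s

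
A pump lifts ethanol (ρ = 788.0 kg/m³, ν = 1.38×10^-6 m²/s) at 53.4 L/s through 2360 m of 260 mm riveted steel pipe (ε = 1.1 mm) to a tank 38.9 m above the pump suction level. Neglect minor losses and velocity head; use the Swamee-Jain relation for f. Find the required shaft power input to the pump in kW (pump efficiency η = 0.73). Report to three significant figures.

V = 4Q/(πD²) = 1.006 m/s; Re = 1.89×10^5; ε/D = 0.00423; f = 0.02963
h_f = f(L/D)V²/2g = 13.87 m
Total head H = z + h_f = 38.9 + 13.87 = 52.77 m
P_hyd = ρgQH = 788.0·9.81·0.0534·52.77 = 21.78 kW
P_shaft = P_hyd/η = 21.78/0.73 = 29.84 kW

P_shaft ≈ 29.8 kW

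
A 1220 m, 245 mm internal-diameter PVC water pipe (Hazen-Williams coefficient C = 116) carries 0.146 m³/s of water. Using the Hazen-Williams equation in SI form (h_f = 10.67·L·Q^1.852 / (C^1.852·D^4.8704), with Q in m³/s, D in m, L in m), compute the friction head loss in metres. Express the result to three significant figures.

h_f = 10.67·1220·0.146^1.852 / (116^1.852·0.245^4.8704) = 52.30 m

h_f ≈ 52.3 m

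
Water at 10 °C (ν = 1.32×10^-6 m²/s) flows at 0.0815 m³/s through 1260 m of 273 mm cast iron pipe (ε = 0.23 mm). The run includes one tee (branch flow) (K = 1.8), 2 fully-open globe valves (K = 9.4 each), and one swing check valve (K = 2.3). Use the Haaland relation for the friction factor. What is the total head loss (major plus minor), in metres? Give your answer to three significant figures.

H_L ≈ 11.3 m

V = 4Q/(πD²) = 1.392 m/s; V²/2g = 0.09881 m
Re = 2.88×10^5, ε/D = 8.42×10^-4 → f = 0.01987 (Haaland)
Major: h_f = f(L/D)·V²/2g = 0.01987·4615·0.09881 = 9.061 m
Minor: ΣK = 22.9; h_m = ΣK·V²/2g = 2.263 m
Total H_L = 9.061 + 2.263 = 11.32 m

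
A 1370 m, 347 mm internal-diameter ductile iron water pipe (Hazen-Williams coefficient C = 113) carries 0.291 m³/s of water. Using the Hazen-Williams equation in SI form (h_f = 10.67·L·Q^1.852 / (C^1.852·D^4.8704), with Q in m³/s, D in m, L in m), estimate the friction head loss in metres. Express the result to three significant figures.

h_f ≈ 40.6 m

h_f = 10.67·1370·0.291^1.852 / (113^1.852·0.347^4.8704) = 40.60 m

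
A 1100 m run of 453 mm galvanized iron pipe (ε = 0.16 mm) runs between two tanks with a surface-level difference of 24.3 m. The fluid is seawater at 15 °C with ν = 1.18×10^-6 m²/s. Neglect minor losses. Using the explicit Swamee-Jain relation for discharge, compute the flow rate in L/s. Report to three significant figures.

Q ≈ 565 L/s

Swamee-Jain (Type II): Q = -0.965·√(gD⁵h_f/L)·ln[ε/(3.7D) + √(3.17ν²L/(gD³h_f))]
√(gD⁵h_f/L) = √(9.81·0.453⁵·24.3/1100) = 0.06430
ε/(3.7D) = 9.55×10^-5; √(3.17ν²L/(gD³h_f)) = 1.48×10^-5
Q = -0.965·0.06430·ln(1.103×10^-4) = 0.5654 m³/s
Check: V = 3.51 m/s, Re = 1.35×10^6, f = 0.01605, h_f = 24.4 m ≈ 24.3 m ✓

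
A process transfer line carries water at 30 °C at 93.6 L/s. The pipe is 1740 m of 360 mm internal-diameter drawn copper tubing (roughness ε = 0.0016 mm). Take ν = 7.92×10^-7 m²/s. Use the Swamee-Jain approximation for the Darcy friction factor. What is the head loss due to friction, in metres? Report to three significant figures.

h_f ≈ 2.83 m

V = 4Q/(πD²) = 4·0.0936/(π·0.360²) = 0.9196 m/s
Re = VD/ν = 0.9196·0.360/7.92×10^-7 = 4.18×10^5 → turbulent
ε/D = 0.0016/360 = 4.44×10^-6
Swamee-Jain: f = 0.01358
h_f = f(L/D)V²/(2g) = 0.01358·(1740/0.360)·0.9196²/(2·9.81) = 2.830 m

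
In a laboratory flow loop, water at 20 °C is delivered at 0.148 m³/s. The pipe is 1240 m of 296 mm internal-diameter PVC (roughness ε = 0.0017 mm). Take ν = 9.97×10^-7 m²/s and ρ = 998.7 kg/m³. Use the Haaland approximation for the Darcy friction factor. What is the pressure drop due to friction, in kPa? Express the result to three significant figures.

V = 4Q/(πD²) = 4·0.148/(π·0.296²) = 2.151 m/s
Re = VD/ν = 2.151·0.296/9.97×10^-7 = 6.39×10^5 → turbulent
ε/D = 0.0017/296 = 5.74×10^-6
Haaland: f = 0.01258
h_f = f(L/D)V²/(2g) = 0.01258·(1240/0.296)·2.151²/(2·9.81) = 12.43 m
Δp = ρg·h_f = 998.7·9.81·12.43 = 121.8 kPa

Δp ≈ 122 kPa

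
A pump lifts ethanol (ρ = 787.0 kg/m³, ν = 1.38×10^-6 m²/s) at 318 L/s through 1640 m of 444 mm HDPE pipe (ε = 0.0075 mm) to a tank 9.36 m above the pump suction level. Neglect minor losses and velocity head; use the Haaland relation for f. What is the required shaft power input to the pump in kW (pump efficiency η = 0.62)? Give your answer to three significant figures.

V = 4Q/(πD²) = 2.054 m/s; Re = 6.61×10^5; ε/D = 1.69×10^-5; f = 0.01267
h_f = f(L/D)V²/2g = 10.07 m
Total head H = z + h_f = 9.36 + 10.07 = 19.43 m
P_hyd = ρgQH = 787.0·9.81·0.318·19.43 = 47.69 kW
P_shaft = P_hyd/η = 47.69/0.62 = 76.92 kW

P_shaft ≈ 76.9 kW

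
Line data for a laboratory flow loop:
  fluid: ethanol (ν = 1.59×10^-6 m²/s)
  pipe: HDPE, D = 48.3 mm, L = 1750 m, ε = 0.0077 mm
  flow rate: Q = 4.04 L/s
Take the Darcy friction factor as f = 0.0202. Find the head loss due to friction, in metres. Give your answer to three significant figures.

h_f ≈ 181 m

V = 4Q/(πD²) = 4·0.00404/(π·0.0483²) = 2.205 m/s
h_f = f(L/D)V²/(2g) = 0.02020·(1750/0.0483)·2.205²/(2·9.81) = 181.4 m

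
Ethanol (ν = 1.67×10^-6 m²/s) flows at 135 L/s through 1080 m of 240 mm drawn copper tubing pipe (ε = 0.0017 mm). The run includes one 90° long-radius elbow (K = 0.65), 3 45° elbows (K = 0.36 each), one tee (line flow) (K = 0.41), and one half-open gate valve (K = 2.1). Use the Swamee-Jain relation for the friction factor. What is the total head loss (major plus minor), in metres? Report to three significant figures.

H_L ≈ 29.6 m

V = 4Q/(πD²) = 2.984 m/s; V²/2g = 0.4539 m
Re = 4.29×10^5, ε/D = 7.08×10^-6 → f = 0.01356 (Swamee-Jain)
Major: h_f = f(L/D)·V²/2g = 0.01356·4500·0.4539 = 27.70 m
Minor: ΣK = 4.24; h_m = ΣK·V²/2g = 1.924 m
Total H_L = 27.70 + 1.924 = 29.62 m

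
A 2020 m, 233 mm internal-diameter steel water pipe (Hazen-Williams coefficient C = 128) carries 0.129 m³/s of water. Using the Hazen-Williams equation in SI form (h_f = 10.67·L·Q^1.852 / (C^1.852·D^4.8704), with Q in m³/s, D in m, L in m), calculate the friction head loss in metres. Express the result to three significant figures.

h_f = 10.67·2020·0.129^1.852 / (128^1.852·0.233^4.8704) = 73.28 m

h_f ≈ 73.3 m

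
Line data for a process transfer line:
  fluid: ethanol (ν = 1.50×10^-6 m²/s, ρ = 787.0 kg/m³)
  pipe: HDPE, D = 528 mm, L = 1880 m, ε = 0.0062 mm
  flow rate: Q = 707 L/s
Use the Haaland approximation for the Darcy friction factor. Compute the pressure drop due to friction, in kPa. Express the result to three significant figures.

Δp ≈ 169 kPa

V = 4Q/(πD²) = 4·0.707/(π·0.528²) = 3.229 m/s
Re = VD/ν = 3.229·0.528/1.50×10^-6 = 1.14×10^6 → turbulent
ε/D = 0.0062/528 = 1.17×10^-5
Haaland: f = 0.01158
h_f = f(L/D)V²/(2g) = 0.01158·(1880/0.528)·3.229²/(2·9.81) = 21.90 m
Δp = ρg·h_f = 787.0·9.81·21.90 = 169.1 kPa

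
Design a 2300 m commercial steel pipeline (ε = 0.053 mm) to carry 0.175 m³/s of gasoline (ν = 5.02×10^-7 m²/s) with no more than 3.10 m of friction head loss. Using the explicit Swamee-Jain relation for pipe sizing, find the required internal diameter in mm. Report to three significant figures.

Swamee-Jain (Type III): D = 0.66·[ε^1.25·(LQ²/(gh_f))^4.75 + ν·Q^9.4·(L/(gh_f))^5.2]^0.04
LQ²/(gh_f) = 2.316; L/(gh_f) = 75.63
Term 1 = ε^1.25·(…)^4.75 = 2.44×10^-4; Term 2 = ν·Q^9.4·(…)^5.2 = 2.26×10^-4
D = 0.66·(2.44×10^-4 + 2.26×10^-4)^0.04 = 0.4858 m = 486 mm
Check: V = 0.944 m/s, Re = 9.14×10^5, f = 0.01374, h_f = 2.96 m ≈ 3.10 m ✓

D ≈ 486 mm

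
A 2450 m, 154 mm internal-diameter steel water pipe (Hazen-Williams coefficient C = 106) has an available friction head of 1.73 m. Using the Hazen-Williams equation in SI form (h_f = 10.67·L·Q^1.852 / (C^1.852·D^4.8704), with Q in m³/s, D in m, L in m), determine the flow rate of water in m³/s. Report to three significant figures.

Q ≈ 0.00429 m³/s

Rearranging: Q = [h_f·C^1.852·D^4.8704 / (10.67·L)]^(1/1.852)
Q = [1.73·106^1.852·0.154^4.8704 / (10.67·2450)]^0.540 = 0.004286 m³/s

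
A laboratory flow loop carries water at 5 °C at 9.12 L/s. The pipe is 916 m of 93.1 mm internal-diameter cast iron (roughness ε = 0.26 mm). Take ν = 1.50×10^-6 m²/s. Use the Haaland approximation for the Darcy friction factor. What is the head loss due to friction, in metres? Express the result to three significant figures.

V = 4Q/(πD²) = 4·0.00912/(π·0.0931²) = 1.340 m/s
Re = VD/ν = 1.340·0.0931/1.50×10^-6 = 8.32×10^4 → turbulent
ε/D = 0.26/93.1 = 0.00279
Haaland: f = 0.02715
h_f = f(L/D)V²/(2g) = 0.02715·(916/0.0931)·1.340²/(2·9.81) = 24.44 m

h_f ≈ 24.4 m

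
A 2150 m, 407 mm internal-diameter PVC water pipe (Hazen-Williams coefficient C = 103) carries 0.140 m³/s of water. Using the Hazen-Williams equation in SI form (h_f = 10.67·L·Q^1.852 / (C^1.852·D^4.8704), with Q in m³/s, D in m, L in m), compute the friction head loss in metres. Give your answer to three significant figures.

h_f = 10.67·2150·0.140^1.852 / (103^1.852·0.407^4.8704) = 8.972 m

h_f ≈ 8.97 m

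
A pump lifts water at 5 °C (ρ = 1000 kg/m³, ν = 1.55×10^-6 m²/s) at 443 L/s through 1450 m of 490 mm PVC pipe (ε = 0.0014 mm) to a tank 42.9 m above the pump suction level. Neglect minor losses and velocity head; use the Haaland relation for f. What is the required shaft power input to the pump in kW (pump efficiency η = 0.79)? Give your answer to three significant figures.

V = 4Q/(πD²) = 2.349 m/s; Re = 7.43×10^5; ε/D = 2.86×10^-6; f = 0.01223
h_f = f(L/D)V²/2g = 10.18 m
Total head H = z + h_f = 42.9 + 10.18 = 53.08 m
P_hyd = ρgQH = 1000·9.81·0.443·53.08 = 230.7 kW
P_shaft = P_hyd/η = 230.7/0.79 = 292.0 kW

P_shaft ≈ 292 kW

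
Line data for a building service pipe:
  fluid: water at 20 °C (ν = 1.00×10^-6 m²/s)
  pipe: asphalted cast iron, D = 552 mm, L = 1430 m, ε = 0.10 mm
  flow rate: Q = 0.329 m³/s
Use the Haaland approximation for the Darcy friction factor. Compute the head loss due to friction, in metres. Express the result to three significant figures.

h_f ≈ 3.65 m

V = 4Q/(πD²) = 4·0.329/(π·0.552²) = 1.375 m/s
Re = VD/ν = 1.375·0.552/1.00×10^-6 = 7.59×10^5 → turbulent
ε/D = 0.10/552 = 1.81×10^-4
Haaland: f = 0.01463
h_f = f(L/D)V²/(2g) = 0.01463·(1430/0.552)·1.375²/(2·9.81) = 3.651 m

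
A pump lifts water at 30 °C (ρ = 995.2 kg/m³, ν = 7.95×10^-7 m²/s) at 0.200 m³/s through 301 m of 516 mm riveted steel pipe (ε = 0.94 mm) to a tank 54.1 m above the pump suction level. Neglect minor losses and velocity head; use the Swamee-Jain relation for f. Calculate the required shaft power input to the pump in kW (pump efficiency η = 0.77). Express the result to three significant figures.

V = 4Q/(πD²) = 0.9564 m/s; Re = 6.21×10^5; ε/D = 0.00182; f = 0.02327
h_f = f(L/D)V²/2g = 0.6328 m
Total head H = z + h_f = 54.1 + 0.6328 = 54.73 m
P_hyd = ρgQH = 995.2·9.81·0.200·54.73 = 106.9 kW
P_shaft = P_hyd/η = 106.9/0.77 = 138.8 kW

P_shaft ≈ 139 kW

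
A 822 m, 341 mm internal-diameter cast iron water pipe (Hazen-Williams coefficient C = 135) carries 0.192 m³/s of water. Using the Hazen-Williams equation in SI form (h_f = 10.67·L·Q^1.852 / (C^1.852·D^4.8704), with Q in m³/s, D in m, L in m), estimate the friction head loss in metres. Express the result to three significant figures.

h_f ≈ 8.83 m

h_f = 10.67·822·0.192^1.852 / (135^1.852·0.341^4.8704) = 8.831 m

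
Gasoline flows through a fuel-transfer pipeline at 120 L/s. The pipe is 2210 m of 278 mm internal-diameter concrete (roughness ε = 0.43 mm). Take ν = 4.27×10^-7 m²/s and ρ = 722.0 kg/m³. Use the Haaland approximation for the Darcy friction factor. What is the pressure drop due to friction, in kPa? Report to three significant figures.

V = 4Q/(πD²) = 4·0.120/(π·0.278²) = 1.977 m/s
Re = VD/ν = 1.977·0.278/4.27×10^-7 = 1.29×10^6 → turbulent
ε/D = 0.43/278 = 0.00155
Haaland: f = 0.02209
h_f = f(L/D)V²/(2g) = 0.02209·(2210/0.278)·1.977²/(2·9.81) = 34.99 m
Δp = ρg·h_f = 722.0·9.81·34.99 = 247.8 kPa

Δp ≈ 248 kPa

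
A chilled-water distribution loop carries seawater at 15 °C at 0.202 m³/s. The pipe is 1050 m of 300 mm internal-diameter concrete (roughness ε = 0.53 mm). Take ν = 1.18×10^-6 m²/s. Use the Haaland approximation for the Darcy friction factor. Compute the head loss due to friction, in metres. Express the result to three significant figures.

V = 4Q/(πD²) = 4·0.202/(π·0.300²) = 2.858 m/s
Re = VD/ν = 2.858·0.300/1.18×10^-6 = 7.27×10^5 → turbulent
ε/D = 0.53/300 = 0.00177
Haaland: f = 0.02296
h_f = f(L/D)V²/(2g) = 0.02296·(1050/0.300)·2.858²/(2·9.81) = 33.44 m

h_f ≈ 33.4 m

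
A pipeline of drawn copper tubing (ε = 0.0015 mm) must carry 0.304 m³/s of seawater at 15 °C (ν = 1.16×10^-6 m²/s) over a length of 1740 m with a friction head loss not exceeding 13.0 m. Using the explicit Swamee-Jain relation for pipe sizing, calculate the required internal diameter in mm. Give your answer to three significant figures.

D ≈ 421 mm

Swamee-Jain (Type III): D = 0.66·[ε^1.25·(LQ²/(gh_f))^4.75 + ν·Q^9.4·(L/(gh_f))^5.2]^0.04
LQ²/(gh_f) = 1.261; L/(gh_f) = 13.64
Term 1 = ε^1.25·(…)^4.75 = 1.58×10^-7; Term 2 = ν·Q^9.4·(…)^5.2 = 1.27×10^-5
D = 0.66·(1.58×10^-7 + 1.27×10^-5)^0.04 = 0.4207 m = 421 mm
Check: V = 2.19 m/s, Re = 7.93×10^5, f = 0.01215, h_f = 12.3 m ≈ 13.0 m ✓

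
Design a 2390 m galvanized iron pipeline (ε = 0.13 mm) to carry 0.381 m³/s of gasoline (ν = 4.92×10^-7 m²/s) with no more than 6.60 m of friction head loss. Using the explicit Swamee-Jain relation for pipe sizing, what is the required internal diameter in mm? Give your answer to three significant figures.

Swamee-Jain (Type III): D = 0.66·[ε^1.25·(LQ²/(gh_f))^4.75 + ν·Q^9.4·(L/(gh_f))^5.2]^0.04
LQ²/(gh_f) = 5.358; L/(gh_f) = 36.91
Term 1 = ε^1.25·(…)^4.75 = 0.0403; Term 2 = ν·Q^9.4·(…)^5.2 = 0.00798
D = 0.66·(0.0403 + 0.00798)^0.04 = 0.5847 m = 585 mm
Check: V = 1.42 m/s, Re = 1.69×10^6, f = 0.01467, h_f = 6.15 m ≈ 6.60 m ✓

D ≈ 585 mm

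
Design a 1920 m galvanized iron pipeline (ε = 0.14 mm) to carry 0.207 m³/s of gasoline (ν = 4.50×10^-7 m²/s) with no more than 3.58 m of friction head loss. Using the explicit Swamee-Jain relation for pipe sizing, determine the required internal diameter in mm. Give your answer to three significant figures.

D ≈ 502 mm

Swamee-Jain (Type III): D = 0.66·[ε^1.25·(LQ²/(gh_f))^4.75 + ν·Q^9.4·(L/(gh_f))^5.2]^0.04
LQ²/(gh_f) = 2.343; L/(gh_f) = 54.67
Term 1 = ε^1.25·(…)^4.75 = 8.68×10^-4; Term 2 = ν·Q^9.4·(…)^5.2 = 1.82×10^-4
D = 0.66·(8.68×10^-4 + 1.82×10^-4)^0.04 = 0.5016 m = 502 mm
Check: V = 1.05 m/s, Re = 1.17×10^6, f = 0.01546, h_f = 3.31 m ≈ 3.58 m ✓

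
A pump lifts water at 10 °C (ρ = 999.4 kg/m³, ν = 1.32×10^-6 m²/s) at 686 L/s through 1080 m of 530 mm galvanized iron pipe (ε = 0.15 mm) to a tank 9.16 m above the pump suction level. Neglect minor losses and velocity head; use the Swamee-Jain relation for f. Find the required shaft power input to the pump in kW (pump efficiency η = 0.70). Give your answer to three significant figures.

P_shaft ≈ 237 kW

V = 4Q/(πD²) = 3.109 m/s; Re = 1.25×10^6; ε/D = 2.83×10^-4; f = 0.01546
h_f = f(L/D)V²/2g = 15.52 m
Total head H = z + h_f = 9.16 + 15.52 = 24.68 m
P_hyd = ρgQH = 999.4·9.81·0.686·24.68 = 166.0 kW
P_shaft = P_hyd/η = 166.0/0.70 = 237.2 kW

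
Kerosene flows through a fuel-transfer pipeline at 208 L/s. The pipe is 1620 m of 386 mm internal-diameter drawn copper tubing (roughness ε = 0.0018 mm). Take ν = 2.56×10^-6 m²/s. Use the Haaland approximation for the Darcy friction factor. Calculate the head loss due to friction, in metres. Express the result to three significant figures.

h_f ≈ 9.92 m

V = 4Q/(πD²) = 4·0.208/(π·0.386²) = 1.777 m/s
Re = VD/ν = 1.777·0.386/2.56×10^-6 = 2.68×10^5 → turbulent
ε/D = 0.0018/386 = 4.66×10^-6
Haaland: f = 0.01468
h_f = f(L/D)V²/(2g) = 0.01468·(1620/0.386)·1.777²/(2·9.81) = 9.924 m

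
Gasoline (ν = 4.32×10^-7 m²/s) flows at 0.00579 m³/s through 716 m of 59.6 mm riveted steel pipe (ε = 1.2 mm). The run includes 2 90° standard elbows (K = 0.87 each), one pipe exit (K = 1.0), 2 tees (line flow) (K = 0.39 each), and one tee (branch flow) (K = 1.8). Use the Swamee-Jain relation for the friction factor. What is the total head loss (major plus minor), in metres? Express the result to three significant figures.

H_L ≈ 130 m

V = 4Q/(πD²) = 2.075 m/s; V²/2g = 0.2195 m
Re = 2.86×10^5, ε/D = 0.0201 → f = 0.04900 (Swamee-Jain)
Major: h_f = f(L/D)·V²/2g = 0.04900·12013·0.2195 = 129.2 m
Minor: ΣK = 5.32; h_m = ΣK·V²/2g = 1.168 m
Total H_L = 129.2 + 1.168 = 130.4 m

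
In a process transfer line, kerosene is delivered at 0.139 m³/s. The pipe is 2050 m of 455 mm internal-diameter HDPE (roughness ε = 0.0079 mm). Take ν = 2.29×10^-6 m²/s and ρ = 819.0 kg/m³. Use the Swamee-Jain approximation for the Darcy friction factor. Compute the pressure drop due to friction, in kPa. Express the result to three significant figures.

V = 4Q/(πD²) = 4·0.139/(π·0.455²) = 0.8549 m/s
Re = VD/ν = 0.8549·0.455/2.29×10^-6 = 1.70×10^5 → turbulent
ε/D = 0.0079/455 = 1.74×10^-5
Swamee-Jain: f = 0.01618
h_f = f(L/D)V²/(2g) = 0.01618·(2050/0.455)·0.8549²/(2·9.81) = 2.716 m
Δp = ρg·h_f = 819.0·9.81·2.716 = 21.82 kPa

Δp ≈ 21.8 kPa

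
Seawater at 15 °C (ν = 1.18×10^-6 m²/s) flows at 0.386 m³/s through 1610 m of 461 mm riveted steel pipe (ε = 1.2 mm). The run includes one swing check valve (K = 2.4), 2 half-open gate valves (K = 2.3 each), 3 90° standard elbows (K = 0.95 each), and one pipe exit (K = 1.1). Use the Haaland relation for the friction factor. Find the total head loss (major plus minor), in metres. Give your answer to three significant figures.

V = 4Q/(πD²) = 2.313 m/s; V²/2g = 0.2726 m
Re = 9.03×10^5, ε/D = 0.00260 → f = 0.02535 (Haaland)
Major: h_f = f(L/D)·V²/2g = 0.02535·3492·0.2726 = 24.13 m
Minor: ΣK = 10.9; h_m = ΣK·V²/2g = 2.985 m
Total H_L = 24.13 + 2.985 = 27.12 m

H_L ≈ 27.1 m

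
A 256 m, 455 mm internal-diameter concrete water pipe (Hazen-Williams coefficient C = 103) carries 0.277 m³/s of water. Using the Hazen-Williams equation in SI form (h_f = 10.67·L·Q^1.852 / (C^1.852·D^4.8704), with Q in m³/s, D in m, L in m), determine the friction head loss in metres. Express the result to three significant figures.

h_f = 10.67·256·0.277^1.852 / (103^1.852·0.455^4.8704) = 2.196 m

h_f ≈ 2.20 m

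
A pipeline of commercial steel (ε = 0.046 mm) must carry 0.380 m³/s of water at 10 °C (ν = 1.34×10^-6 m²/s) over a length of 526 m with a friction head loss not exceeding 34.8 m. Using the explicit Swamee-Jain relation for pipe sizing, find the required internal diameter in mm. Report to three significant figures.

Swamee-Jain (Type III): D = 0.66·[ε^1.25·(LQ²/(gh_f))^4.75 + ν·Q^9.4·(L/(gh_f))^5.2]^0.04
LQ²/(gh_f) = 0.2225; L/(gh_f) = 1.541
Term 1 = ε^1.25·(…)^4.75 = 3.01×10^-9; Term 2 = ν·Q^9.4·(…)^5.2 = 1.42×10^-9
D = 0.66·(3.01×10^-9 + 1.42×10^-9)^0.04 = 0.3058 m = 306 mm
Check: V = 5.17 m/s, Re = 1.18×10^6, f = 0.01404, h_f = 33.0 m ≈ 34.8 m ✓

D ≈ 306 mm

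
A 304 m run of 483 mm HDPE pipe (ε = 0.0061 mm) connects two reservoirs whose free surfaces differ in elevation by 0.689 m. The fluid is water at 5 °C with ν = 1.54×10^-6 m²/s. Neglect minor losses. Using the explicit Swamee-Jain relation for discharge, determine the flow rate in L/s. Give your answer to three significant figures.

Swamee-Jain (Type II): Q = -0.965·√(gD⁵h_f/L)·ln[ε/(3.7D) + √(3.17ν²L/(gD³h_f))]
√(gD⁵h_f/L) = √(9.81·0.483⁵·0.689/304) = 0.02418
ε/(3.7D) = 3.41×10^-6; √(3.17ν²L/(gD³h_f)) = 5.48×10^-5
Q = -0.965·0.02418·ln(5.819×10^-5) = 0.2275 m³/s
Check: V = 1.24 m/s, Re = 3.89×10^5, f = 0.01387, h_f = 0.686 m ≈ 0.689 m ✓

Q ≈ 228 L/s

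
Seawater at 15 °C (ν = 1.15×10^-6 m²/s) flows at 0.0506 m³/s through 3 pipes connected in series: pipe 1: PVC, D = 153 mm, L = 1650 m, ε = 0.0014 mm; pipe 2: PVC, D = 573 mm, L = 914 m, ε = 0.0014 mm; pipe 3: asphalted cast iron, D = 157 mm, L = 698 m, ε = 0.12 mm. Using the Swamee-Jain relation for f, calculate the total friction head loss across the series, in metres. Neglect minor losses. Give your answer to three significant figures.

Pipe 1: V = 2.752 m/s, Re = 3.66×10^5, ε/D = 9.15×10^-6, f = 0.01397, h_1 = f(L/D)V²/2g = 58.18 m
Pipe 2: V = 0.1962 m/s, Re = 9.78×10^4, ε/D = 2.44×10^-6, f = 0.01796, h_2 = f(L/D)V²/2g = 0.05623 m
Pipe 3: V = 2.614 m/s, Re = 3.57×10^5, ε/D = 7.64×10^-4, f = 0.01953, h_3 = f(L/D)V²/2g = 30.23 m
Series → Q common, losses add: H = Σh = 88.47 m

H ≈ 88.5 m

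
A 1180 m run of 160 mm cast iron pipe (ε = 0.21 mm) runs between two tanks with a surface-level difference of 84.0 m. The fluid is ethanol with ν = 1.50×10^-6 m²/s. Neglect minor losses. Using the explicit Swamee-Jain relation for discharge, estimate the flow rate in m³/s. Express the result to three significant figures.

Swamee-Jain (Type II): Q = -0.965·√(gD⁵h_f/L)·ln[ε/(3.7D) + √(3.17ν²L/(gD³h_f))]
√(gD⁵h_f/L) = √(9.81·0.160⁵·84.0/1180) = 0.008557
ε/(3.7D) = 3.55×10^-4; √(3.17ν²L/(gD³h_f)) = 4.99×10^-5
Q = -0.965·0.008557·ln(4.047×10^-4) = 0.06451 m³/s
Check: V = 3.21 m/s, Re = 3.42×10^5, f = 0.02185, h_f = 84.6 m ≈ 84.0 m ✓

Q ≈ 0.0645 m³/s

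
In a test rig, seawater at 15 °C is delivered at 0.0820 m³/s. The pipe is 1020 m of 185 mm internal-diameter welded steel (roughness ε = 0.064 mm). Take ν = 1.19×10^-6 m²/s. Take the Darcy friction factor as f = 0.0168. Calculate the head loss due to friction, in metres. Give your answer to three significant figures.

h_f ≈ 43.9 m

V = 4Q/(πD²) = 4·0.0820/(π·0.185²) = 3.051 m/s
h_f = f(L/D)V²/(2g) = 0.01680·(1020/0.185)·3.051²/(2·9.81) = 43.93 m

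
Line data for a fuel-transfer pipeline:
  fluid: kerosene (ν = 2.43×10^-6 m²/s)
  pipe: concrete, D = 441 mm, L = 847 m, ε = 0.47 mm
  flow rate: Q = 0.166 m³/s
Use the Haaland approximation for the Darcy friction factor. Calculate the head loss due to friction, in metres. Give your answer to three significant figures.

h_f ≈ 2.45 m

V = 4Q/(πD²) = 4·0.166/(π·0.441²) = 1.087 m/s
Re = VD/ν = 1.087·0.441/2.43×10^-6 = 1.97×10^5 → turbulent
ε/D = 0.47/441 = 0.00107
Haaland: f = 0.02119
h_f = f(L/D)V²/(2g) = 0.02119·(847/0.441)·1.087²/(2·9.81) = 2.450 m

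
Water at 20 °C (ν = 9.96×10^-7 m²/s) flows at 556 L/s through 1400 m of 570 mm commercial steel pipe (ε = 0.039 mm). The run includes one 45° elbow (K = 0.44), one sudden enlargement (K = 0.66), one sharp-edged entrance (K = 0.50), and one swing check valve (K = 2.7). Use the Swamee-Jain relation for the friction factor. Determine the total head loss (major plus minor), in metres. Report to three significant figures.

H_L ≈ 8.61 m

V = 4Q/(πD²) = 2.179 m/s; V²/2g = 0.2420 m
Re = 1.25×10^6, ε/D = 6.84×10^-5 → f = 0.01274 (Swamee-Jain)
Major: h_f = f(L/D)·V²/2g = 0.01274·2456·0.2420 = 7.574 m
Minor: ΣK = 4.30; h_m = ΣK·V²/2g = 1.040 m
Total H_L = 7.574 + 1.040 = 8.614 m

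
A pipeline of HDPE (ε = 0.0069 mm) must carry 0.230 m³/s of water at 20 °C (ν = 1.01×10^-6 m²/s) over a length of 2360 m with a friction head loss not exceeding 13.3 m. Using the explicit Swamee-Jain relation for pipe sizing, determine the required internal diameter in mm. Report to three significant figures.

D ≈ 401 mm

Swamee-Jain (Type III): D = 0.66·[ε^1.25·(LQ²/(gh_f))^4.75 + ν·Q^9.4·(L/(gh_f))^5.2]^0.04
LQ²/(gh_f) = 0.9569; L/(gh_f) = 18.09
Term 1 = ε^1.25·(…)^4.75 = 2.87×10^-7; Term 2 = ν·Q^9.4·(…)^5.2 = 3.49×10^-6
D = 0.66·(2.87×10^-7 + 3.49×10^-6)^0.04 = 0.4005 m = 401 mm
Check: V = 1.83 m/s, Re = 7.24×10^5, f = 0.01261, h_f = 12.6 m ≈ 13.3 m ✓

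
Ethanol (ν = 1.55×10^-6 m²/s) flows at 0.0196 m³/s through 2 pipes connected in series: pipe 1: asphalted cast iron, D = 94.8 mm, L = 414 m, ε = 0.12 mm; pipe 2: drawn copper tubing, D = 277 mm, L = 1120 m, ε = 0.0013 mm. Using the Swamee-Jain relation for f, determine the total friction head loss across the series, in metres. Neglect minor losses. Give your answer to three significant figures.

H ≈ 38.9 m

Pipe 1: V = 2.777 m/s, Re = 1.70×10^5, ε/D = 0.00127, f = 0.02238, h_1 = f(L/D)V²/2g = 38.41 m
Pipe 2: V = 0.3252 m/s, Re = 5.81×10^4, ε/D = 4.69×10^-6, f = 0.02010, h_2 = f(L/D)V²/2g = 0.4381 m
Series → Q common, losses add: H = Σh = 38.85 m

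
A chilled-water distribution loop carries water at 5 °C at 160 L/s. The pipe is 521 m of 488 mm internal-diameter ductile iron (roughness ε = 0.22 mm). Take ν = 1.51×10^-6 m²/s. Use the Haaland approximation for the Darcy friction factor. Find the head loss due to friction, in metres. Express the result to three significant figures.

V = 4Q/(πD²) = 4·0.160/(π·0.488²) = 0.8554 m/s
Re = VD/ν = 0.8554·0.488/1.51×10^-6 = 2.76×10^5 → turbulent
ε/D = 0.22/488 = 4.51×10^-4
Haaland: f = 0.01789
h_f = f(L/D)V²/(2g) = 0.01789·(521/0.488)·0.8554²/(2·9.81) = 0.7123 m

h_f ≈ 0.712 m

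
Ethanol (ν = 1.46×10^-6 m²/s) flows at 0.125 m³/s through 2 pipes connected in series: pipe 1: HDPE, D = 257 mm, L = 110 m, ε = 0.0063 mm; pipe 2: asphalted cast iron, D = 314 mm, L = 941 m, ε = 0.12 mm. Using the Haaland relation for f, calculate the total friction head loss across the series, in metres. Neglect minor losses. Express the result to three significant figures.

H ≈ 8.57 m

Pipe 1: V = 2.410 m/s, Re = 4.24×10^5, ε/D = 2.45×10^-5, f = 0.01372, h_1 = f(L/D)V²/2g = 1.738 m
Pipe 2: V = 1.614 m/s, Re = 3.47×10^5, ε/D = 3.82×10^-4, f = 0.01717, h_2 = f(L/D)V²/2g = 6.832 m
Series → Q common, losses add: H = Σh = 8.570 m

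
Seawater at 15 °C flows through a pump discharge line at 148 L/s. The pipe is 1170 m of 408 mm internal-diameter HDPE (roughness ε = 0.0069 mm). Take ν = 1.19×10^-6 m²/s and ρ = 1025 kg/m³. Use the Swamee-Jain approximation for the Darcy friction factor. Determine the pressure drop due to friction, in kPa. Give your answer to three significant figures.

V = 4Q/(πD²) = 4·0.148/(π·0.408²) = 1.132 m/s
Re = VD/ν = 1.132·0.408/1.19×10^-6 = 3.88×10^5 → turbulent
ε/D = 0.0069/408 = 1.69×10^-5
Swamee-Jain: f = 0.01394
h_f = f(L/D)V²/(2g) = 0.01394·(1170/0.408)·1.132²/(2·9.81) = 2.610 m
Δp = ρg·h_f = 1025·9.81·2.610 = 26.24 kPa

Δp ≈ 26.2 kPa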